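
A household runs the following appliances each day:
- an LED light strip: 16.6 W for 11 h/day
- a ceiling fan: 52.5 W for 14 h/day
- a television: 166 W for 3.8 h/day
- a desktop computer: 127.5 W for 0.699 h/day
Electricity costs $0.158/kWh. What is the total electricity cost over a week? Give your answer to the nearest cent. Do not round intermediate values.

LED light strip: 16.6 W × 11 h × 7 d = 1,278 Wh = 1.278 kWh
ceiling fan: 52.5 W × 14 h × 7 d = 5,145 Wh = 5.145 kWh
television: 166 W × 3.8 h × 7 d = 4,416 Wh = 4.416 kWh
desktop computer: 127.5 W × 0.699 h × 7 d = 624 Wh = 0.6239 kWh
Total energy = 1.278 + 5.145 + 4.416 + 0.6239 = 11.46 kWh
Cost = 11.46 kWh × $0.158 = $1.81

$1.81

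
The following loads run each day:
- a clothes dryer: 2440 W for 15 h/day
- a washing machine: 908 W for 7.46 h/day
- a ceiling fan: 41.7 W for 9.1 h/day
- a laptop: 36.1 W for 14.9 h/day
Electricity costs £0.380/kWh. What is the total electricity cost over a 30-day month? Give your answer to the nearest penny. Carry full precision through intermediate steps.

£504.92

clothes dryer: 2440 W × 15 h × 30 d = 1,098,000 Wh = 1,098 kWh
washing machine: 908 W × 7.46 h × 30 d = 203,210 Wh = 203.2 kWh
ceiling fan: 41.7 W × 9.1 h × 30 d = 11,384 Wh = 11.38 kWh
laptop: 36.1 W × 14.9 h × 30 d = 16,137 Wh = 16.14 kWh
Total energy = 1,098 + 203.2 + 11.38 + 16.14 = 1,329 kWh
Cost = 1,329 kWh × £0.380 = £504.92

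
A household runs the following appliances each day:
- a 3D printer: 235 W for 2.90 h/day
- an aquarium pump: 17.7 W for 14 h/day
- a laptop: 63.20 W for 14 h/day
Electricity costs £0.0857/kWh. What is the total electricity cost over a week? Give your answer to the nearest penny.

£1.09

3D printer: 235 W × 2.90 h × 7 d = 4,770 Wh = 4.771 kWh
aquarium pump: 17.7 W × 14 h × 7 d = 1,735 Wh = 1.735 kWh
laptop: 63.20 W × 14 h × 7 d = 6,194 Wh = 6.194 kWh
Total energy = 4.771 + 1.735 + 6.194 = 12.7 kWh
Cost = 12.7 kWh × £0.0857 = £1.09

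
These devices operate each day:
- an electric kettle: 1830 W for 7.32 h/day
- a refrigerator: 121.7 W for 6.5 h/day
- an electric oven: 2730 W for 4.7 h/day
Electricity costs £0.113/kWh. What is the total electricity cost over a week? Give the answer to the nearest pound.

£21

electric kettle: 1830 W × 7.32 h × 7 d = 93,769 Wh = 93.77 kWh
refrigerator: 121.7 W × 6.5 h × 7 d = 5,537 Wh = 5.537 kWh
electric oven: 2730 W × 4.7 h × 7 d = 89,817 Wh = 89.82 kWh
Total energy = 93.77 + 5.537 + 89.82 = 189.1 kWh
Cost = 189.1 kWh × £0.113 = £21.37 ≈ £21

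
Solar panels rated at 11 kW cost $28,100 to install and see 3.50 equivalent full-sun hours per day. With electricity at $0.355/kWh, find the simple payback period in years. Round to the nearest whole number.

Daily generation = 11 kW × 3.50 h = 38.5 kWh
Annual generation = 38.5 × 365 = 14052 kWh
Annual savings = 14052 × $0.355 = $4,988.64
Payback = $28,100 / $4,988.64 = 5.63 years

6 years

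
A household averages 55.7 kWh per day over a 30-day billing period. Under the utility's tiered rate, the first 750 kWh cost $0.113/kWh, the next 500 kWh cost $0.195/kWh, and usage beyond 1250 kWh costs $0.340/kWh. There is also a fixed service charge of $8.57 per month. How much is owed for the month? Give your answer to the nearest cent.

Usage = 55.7 kWh/day × 30 days = 1671 kWh
First 750 kWh × $0.113 = $84.75
Next 500 kWh × $0.195 = $97.50
Remaining 421 kWh × $0.340 = $143.14
Energy charge = $325.39; + service $8.57 = $333.96

$333.96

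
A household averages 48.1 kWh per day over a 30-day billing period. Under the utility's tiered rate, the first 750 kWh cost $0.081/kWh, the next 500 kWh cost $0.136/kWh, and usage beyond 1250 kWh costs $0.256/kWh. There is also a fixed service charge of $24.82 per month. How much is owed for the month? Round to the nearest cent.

Usage = 48.1 kWh/day × 30 days = 1443 kWh
First 750 kWh × $0.081 = $60.75
Next 500 kWh × $0.136 = $68.00
Remaining 193 kWh × $0.256 = $49.41
Energy charge = $178.16; + service $24.82 = $202.98

$202.98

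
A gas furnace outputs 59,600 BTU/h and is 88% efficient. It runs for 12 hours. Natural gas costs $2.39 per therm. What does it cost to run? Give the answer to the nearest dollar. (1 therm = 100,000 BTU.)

Heat delivered = 59,600 BTU/h × 12 h = 715,200 BTU
Gas input = 715,200 / 0.88 = 812,727 BTU
= 812,727 / 100,000 = 8.127 therm
Cost = 8.127 × $2.39/therm = $19.42 ≈ $19

$19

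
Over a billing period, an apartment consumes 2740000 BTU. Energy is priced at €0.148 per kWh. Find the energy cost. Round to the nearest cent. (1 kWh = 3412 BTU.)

2740000 BTU × (0.00029308 kWh/BTU) = 803 kWh
Cost = 803 kWh × €0.148/kWh = €118.85

€118.85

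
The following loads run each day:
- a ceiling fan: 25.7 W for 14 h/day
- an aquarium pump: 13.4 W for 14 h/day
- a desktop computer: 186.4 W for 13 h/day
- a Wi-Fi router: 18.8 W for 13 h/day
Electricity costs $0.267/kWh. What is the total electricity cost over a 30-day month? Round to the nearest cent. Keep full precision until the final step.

ceiling fan: 25.7 W × 14 h × 30 d = 10,794 Wh = 10.79 kWh
aquarium pump: 13.4 W × 14 h × 30 d = 5,628 Wh = 5.628 kWh
desktop computer: 186.4 W × 13 h × 30 d = 72,696 Wh = 72.7 kWh
Wi-Fi router: 18.8 W × 13 h × 30 d = 7,332 Wh = 7.332 kWh
Total energy = 10.79 + 5.628 + 72.7 + 7.332 = 96.45 kWh
Cost = 96.45 kWh × $0.267 = $25.75

$25.75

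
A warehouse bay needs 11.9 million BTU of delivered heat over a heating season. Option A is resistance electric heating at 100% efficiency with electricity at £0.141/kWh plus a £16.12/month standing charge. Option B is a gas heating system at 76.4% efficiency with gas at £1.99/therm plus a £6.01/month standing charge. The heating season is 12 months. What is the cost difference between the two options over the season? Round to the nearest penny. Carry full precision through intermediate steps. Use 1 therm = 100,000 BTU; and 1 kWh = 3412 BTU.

£303.12

Heat load = 11.9 × 10⁶ BTU = 11,900,000 BTU
Gas: input = 11,900,000 / 0.764 = 15,575,916 BTU = 155.8 therm → 155.8 × £1.99 = £309.96; + 12 × £6.01 standing = £382.08
Electric: 11,900,000 BTU / 3412 = 3,488 kWh → × £0.141 = £491.76; + 12 × £16.12 standing = £685.20
Difference = |£382.08 − £685.20| = £303.12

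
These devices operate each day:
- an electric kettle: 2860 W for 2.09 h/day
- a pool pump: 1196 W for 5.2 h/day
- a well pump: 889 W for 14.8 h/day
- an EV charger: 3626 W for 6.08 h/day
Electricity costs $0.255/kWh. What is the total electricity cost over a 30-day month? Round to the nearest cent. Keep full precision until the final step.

$362.61

electric kettle: 2860 W × 2.09 h × 30 d = 179,322 Wh = 179.3 kWh
pool pump: 1196 W × 5.2 h × 30 d = 186,576 Wh = 186.6 kWh
well pump: 889 W × 14.8 h × 30 d = 394,716 Wh = 394.7 kWh
EV charger: 3626 W × 6.08 h × 30 d = 661,382 Wh = 661.4 kWh
Total energy = 179.3 + 186.6 + 394.7 + 661.4 = 1,422 kWh
Cost = 1,422 kWh × $0.255 = $362.61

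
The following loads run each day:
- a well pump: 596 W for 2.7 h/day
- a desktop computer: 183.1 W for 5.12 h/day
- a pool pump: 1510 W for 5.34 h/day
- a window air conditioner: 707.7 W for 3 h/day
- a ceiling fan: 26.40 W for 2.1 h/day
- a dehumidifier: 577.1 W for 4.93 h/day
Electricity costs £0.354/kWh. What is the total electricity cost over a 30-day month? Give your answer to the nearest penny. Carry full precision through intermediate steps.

well pump: 596 W × 2.7 h × 30 d = 48,276 Wh = 48.28 kWh
desktop computer: 183.1 W × 5.12 h × 30 d = 28,124 Wh = 28.12 kWh
pool pump: 1510 W × 5.34 h × 30 d = 241,902 Wh = 241.9 kWh
window air conditioner: 707.7 W × 3 h × 30 d = 63,693 Wh = 63.69 kWh
ceiling fan: 26.40 W × 2.1 h × 30 d = 1,663 Wh = 1.663 kWh
dehumidifier: 577.1 W × 4.93 h × 30 d = 85,353 Wh = 85.35 kWh
Total energy = 48.28 + 28.12 + 241.9 + 63.69 + 1.663 + 85.35 = 469 kWh
Cost = 469 kWh × £0.354 = £166.03

£166.03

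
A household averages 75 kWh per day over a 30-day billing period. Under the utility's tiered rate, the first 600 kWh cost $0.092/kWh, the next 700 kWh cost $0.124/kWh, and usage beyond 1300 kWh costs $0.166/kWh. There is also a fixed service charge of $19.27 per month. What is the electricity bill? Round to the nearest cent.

$318.97

Usage = 75 kWh/day × 30 days = 2250 kWh
First 600 kWh × $0.092 = $55.20
Next 700 kWh × $0.124 = $86.80
Remaining 950 kWh × $0.166 = $157.70
Energy charge = $299.70; + service $19.27 = $318.97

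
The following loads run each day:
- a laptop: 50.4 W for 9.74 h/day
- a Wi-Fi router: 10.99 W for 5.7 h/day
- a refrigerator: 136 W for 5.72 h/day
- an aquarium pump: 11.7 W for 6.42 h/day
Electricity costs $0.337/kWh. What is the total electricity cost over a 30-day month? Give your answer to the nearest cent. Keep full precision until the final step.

laptop: 50.4 W × 9.74 h × 30 d = 14,727 Wh = 14.73 kWh
Wi-Fi router: 10.99 W × 5.7 h × 30 d = 1,879 Wh = 1.879 kWh
refrigerator: 136 W × 5.72 h × 30 d = 23,338 Wh = 23.34 kWh
aquarium pump: 11.7 W × 6.42 h × 30 d = 2,253 Wh = 2.253 kWh
Total energy = 14.73 + 1.879 + 23.34 + 2.253 = 42.2 kWh
Cost = 42.2 kWh × $0.337 = $14.22

$14.22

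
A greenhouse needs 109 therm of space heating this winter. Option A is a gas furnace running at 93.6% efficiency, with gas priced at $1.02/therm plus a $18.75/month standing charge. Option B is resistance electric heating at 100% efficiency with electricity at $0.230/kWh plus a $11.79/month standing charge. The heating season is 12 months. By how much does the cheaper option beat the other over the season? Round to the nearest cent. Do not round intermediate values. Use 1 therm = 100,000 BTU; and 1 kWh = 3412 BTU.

Heat load = 109 therm × 100,000 = 10,900,000 BTU
Gas: input = 10,900,000 / 0.936 = 11,645,299 BTU = 116.5 therm → 116.5 × $1.02 = $118.78; + 12 × $18.75 standing = $343.78
Electric: 10,900,000 BTU / 3412 = 3,195 kWh → × $0.230 = $734.76; + 12 × $11.79 standing = $876.24
Difference = |$343.78 − $876.24| = $532.46

$532.46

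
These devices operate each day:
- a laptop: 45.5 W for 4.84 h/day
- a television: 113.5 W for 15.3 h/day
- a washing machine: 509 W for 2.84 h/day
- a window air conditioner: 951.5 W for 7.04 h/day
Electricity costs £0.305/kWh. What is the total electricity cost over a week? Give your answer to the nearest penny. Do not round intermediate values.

£21.57

laptop: 45.5 W × 4.84 h × 7 d = 1,542 Wh = 1.542 kWh
television: 113.5 W × 15.3 h × 7 d = 12,156 Wh = 12.16 kWh
washing machine: 509 W × 2.84 h × 7 d = 10,119 Wh = 10.12 kWh
window air conditioner: 951.5 W × 7.04 h × 7 d = 46,890 Wh = 46.89 kWh
Total energy = 1.542 + 12.16 + 10.12 + 46.89 = 70.71 kWh
Cost = 70.71 kWh × £0.305 = £21.57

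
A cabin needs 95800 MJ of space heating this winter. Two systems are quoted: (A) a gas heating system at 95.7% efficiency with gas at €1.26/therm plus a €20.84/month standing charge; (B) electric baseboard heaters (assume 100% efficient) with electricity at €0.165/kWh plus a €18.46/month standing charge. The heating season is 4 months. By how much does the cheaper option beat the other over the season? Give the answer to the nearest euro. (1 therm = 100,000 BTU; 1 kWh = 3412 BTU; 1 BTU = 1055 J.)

€3186

Heat load = 95800 MJ = 95,800,000,000 J / 1055 = 90,805,687 BTU
Gas: input = 90,805,687 / 0.957 = 94,885,776 BTU = 948.9 therm → 948.9 × €1.26 = €1,195.56; + 4 × €20.84 standing = €1,278.92
Electric: 90,805,687 BTU / 3412 = 26,610 kWh → × €0.165 = €4,391.25; + 4 × €18.46 standing = €4,465.09
Difference = |€1,278.92 − €4,465.09| = €3,186.17 ≈ €3186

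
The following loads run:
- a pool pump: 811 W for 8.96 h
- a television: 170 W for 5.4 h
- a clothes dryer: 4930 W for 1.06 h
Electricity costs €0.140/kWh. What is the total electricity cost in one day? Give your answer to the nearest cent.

pool pump: 811 W × 8.96 h = 7,267 Wh = 7.267 kWh
television: 170 W × 5.4 h = 918 Wh = 0.918 kWh
clothes dryer: 4930 W × 1.06 h = 5,226 Wh = 5.226 kWh
Total energy = 7.267 + 0.918 + 5.226 = 13.41 kWh
Cost = 13.41 kWh × €0.140 = €1.88

€1.88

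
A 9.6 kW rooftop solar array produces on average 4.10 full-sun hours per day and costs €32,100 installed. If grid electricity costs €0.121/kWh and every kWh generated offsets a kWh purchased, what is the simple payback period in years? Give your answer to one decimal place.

18.5 years

Daily generation = 9.6 kW × 4.10 h = 39.36 kWh
Annual generation = 39.36 × 365 = 14366 kWh
Annual savings = 14366 × €0.121 = €1,738.33
Payback = €32,100 / €1,738.33 = 18.5 years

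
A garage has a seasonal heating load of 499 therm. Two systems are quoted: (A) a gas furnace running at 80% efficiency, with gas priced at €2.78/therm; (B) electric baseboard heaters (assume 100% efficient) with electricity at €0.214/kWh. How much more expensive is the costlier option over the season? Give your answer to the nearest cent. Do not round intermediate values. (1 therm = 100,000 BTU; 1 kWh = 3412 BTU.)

Heat load = 499 therm × 100,000 = 49,900,000 BTU
Gas: input = 49,900,000 / 0.80 = 62,375,000 BTU = 623.8 therm → 623.8 × €2.78 = €1,734.02
Electric: 49,900,000 BTU / 3412 = 14,620 kWh → × €0.214 = €3,129.72
Difference = |€1,734.02 − €3,129.72| = €1,395.69

€1395.69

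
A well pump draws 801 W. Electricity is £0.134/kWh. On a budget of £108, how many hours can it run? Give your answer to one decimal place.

1006.2 h

Energy budget = £108 / £0.134 per kWh = 806 kWh = 805,970 Wh
Runtime = 805,970 Wh / 801 W = 1,006 h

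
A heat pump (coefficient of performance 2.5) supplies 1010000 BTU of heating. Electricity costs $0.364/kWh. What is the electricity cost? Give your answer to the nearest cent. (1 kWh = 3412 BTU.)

Heat delivered = 1,010,000 BTU / 3412 = 296 kWh
Electrical input = 296 kWh / 2.5 = 118.4 kWh
Cost = 118.4 × $0.364/kWh = $43.10

$43.10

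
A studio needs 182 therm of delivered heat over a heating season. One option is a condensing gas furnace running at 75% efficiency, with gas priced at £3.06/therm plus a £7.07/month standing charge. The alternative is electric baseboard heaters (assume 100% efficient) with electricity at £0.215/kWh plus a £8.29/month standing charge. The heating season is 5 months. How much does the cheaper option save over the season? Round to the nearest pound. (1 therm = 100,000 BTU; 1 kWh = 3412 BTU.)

Heat load = 182 therm × 100,000 = 18,200,000 BTU
Gas: input = 18,200,000 / 0.75 = 24,266,667 BTU = 242.7 therm → 242.7 × £3.06 = £742.56; + 5 × £7.07 standing = £777.91
Electric: 18,200,000 BTU / 3412 = 5,334 kWh → × £0.215 = £1,146.83; + 5 × £8.29 standing = £1,188.28
Difference = |£777.91 − £1,188.28| = £410.37 ≈ £410

£410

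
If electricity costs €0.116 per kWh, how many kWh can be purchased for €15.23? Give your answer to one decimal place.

€15.23 / €0.116 per kWh = 131.3 kWh

131.3 kWh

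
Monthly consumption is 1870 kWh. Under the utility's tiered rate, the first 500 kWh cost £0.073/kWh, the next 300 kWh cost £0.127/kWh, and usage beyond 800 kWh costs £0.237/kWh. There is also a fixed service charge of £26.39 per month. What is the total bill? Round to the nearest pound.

First 500 kWh × £0.073 = £36.50
Next 300 kWh × £0.127 = £38.10
Remaining 1070 kWh × £0.237 = £253.59
Energy charge = £328.19; + service £26.39 = £354.58 ≈ £355

£355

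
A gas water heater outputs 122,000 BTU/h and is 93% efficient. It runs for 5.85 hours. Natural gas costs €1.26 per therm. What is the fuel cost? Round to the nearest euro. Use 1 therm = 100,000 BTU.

Heat delivered = 122,000 BTU/h × 5.85 h = 713,700 BTU
Gas input = 713,700 / 0.93 = 767,419 BTU
= 767,419 / 100,000 = 7.674 therm
Cost = 7.674 × €1.26/therm = €9.67 ≈ €10

€10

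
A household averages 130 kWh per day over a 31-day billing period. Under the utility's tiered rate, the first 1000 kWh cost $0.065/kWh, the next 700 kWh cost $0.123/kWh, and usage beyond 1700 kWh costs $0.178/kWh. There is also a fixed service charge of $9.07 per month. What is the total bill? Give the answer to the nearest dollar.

$575

Usage = 130 kWh/day × 31 days = 4030 kWh
First 1000 kWh × $0.065 = $65.00
Next 700 kWh × $0.123 = $86.10
Remaining 2330 kWh × $0.178 = $414.74
Energy charge = $565.84; + service $9.07 = $574.91 ≈ $575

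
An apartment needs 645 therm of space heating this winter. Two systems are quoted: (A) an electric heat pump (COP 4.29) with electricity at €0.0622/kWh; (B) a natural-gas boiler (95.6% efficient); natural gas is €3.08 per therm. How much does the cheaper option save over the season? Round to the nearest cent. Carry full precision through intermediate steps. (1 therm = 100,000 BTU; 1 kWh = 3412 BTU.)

€1803.95

Heat load = 645 therm × 100,000 = 64,500,000 BTU
Gas: input = 64,500,000 / 0.956 = 67,468,619 BTU = 674.7 therm → 674.7 × €3.08 = €2,078.03
Heat pump: 64,500,000 BTU / 3412 = 18,900 kWh heat; / 4.29 = 4,406 kWh in → × €0.0622 = €274.08
Difference = |€2,078.03 − €274.08| = €1,803.95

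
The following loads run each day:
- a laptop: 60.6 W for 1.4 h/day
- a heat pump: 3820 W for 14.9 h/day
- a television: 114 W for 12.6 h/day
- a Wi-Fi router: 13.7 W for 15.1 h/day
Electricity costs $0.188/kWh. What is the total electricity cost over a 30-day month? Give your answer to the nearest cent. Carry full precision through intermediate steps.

$330.76

laptop: 60.6 W × 1.4 h × 30 d = 2,545 Wh = 2.545 kWh
heat pump: 3820 W × 14.9 h × 30 d = 1,707,540 Wh = 1,708 kWh
television: 114 W × 12.6 h × 30 d = 43,092 Wh = 43.09 kWh
Wi-Fi router: 13.7 W × 15.1 h × 30 d = 6,206 Wh = 6.206 kWh
Total energy = 2.545 + 1,708 + 43.09 + 6.206 = 1,759 kWh
Cost = 1,759 kWh × $0.188 = $330.76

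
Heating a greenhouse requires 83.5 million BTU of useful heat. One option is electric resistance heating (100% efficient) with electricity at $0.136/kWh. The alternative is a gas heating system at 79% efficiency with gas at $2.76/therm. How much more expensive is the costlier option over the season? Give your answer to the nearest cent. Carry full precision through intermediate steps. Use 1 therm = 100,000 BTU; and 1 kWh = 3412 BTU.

$411.04

Heat load = 83.5 × 10⁶ BTU = 83,500,000 BTU
Gas: input = 83,500,000 / 0.79 = 105,696,203 BTU = 1,057 therm → 1,057 × $2.76 = $2,917.22
Electric: 83,500,000 BTU / 3412 = 24,470 kWh → × $0.136 = $3,328.25
Difference = |$2,917.22 − $3,328.25| = $411.04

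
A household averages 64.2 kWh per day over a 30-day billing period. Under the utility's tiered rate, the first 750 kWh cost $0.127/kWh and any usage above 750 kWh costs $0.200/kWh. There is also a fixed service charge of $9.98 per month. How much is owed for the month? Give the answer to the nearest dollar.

$340

Usage = 64.2 kWh/day × 30 days = 1926 kWh
First 750 kWh × $0.127 = $95.25
Remaining 1176 kWh × $0.200 = $235.20
Energy charge = $330.45; + service $9.98 = $340.43 ≈ $340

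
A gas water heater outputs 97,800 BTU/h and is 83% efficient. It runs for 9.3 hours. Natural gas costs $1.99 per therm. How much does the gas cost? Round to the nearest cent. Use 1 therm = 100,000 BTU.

$21.81

Heat delivered = 97,800 BTU/h × 9.3 h = 909,540 BTU
Gas input = 909,540 / 0.83 = 1,095,831 BTU
= 1,095,831 / 100,000 = 10.96 therm
Cost = 10.96 × $1.99/therm = $21.81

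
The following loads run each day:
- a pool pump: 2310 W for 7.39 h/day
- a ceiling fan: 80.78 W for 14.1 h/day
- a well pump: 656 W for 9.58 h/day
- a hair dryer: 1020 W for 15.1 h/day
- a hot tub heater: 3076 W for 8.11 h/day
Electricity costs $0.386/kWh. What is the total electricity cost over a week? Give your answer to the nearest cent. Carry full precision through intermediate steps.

pool pump: 2310 W × 7.39 h × 7 d = 119,496 Wh = 119.5 kWh
ceiling fan: 80.78 W × 14.1 h × 7 d = 7,973 Wh = 7.973 kWh
well pump: 656 W × 9.58 h × 7 d = 43,991 Wh = 43.99 kWh
hair dryer: 1020 W × 15.1 h × 7 d = 107,814 Wh = 107.8 kWh
hot tub heater: 3076 W × 8.11 h × 7 d = 174,625 Wh = 174.6 kWh
Total energy = 119.5 + 7.973 + 43.99 + 107.8 + 174.6 = 453.9 kWh
Cost = 453.9 kWh × $0.386 = $175.21

$175.21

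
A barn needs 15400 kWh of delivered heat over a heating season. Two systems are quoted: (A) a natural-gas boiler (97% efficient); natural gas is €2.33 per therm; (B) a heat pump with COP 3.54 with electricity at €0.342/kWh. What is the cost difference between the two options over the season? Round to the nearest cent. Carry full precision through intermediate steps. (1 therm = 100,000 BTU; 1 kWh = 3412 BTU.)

Heat load = 15400 kWh × 3412 = 52,544,800 BTU
Gas: input = 52,544,800 / 0.97 = 54,169,897 BTU = 541.7 therm → 541.7 × €2.33 = €1,262.16
Heat pump: 52,544,800 BTU / 3412 = 15,400 kWh heat; / 3.54 = 4,350 kWh in → × €0.342 = €1,487.80
Difference = |€1,262.16 − €1,487.80| = €225.64

€225.64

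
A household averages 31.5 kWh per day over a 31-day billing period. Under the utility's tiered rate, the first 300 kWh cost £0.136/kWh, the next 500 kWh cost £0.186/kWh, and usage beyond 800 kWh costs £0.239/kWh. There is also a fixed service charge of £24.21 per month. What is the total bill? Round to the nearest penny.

£200.19

Usage = 31.5 kWh/day × 31 days = 976.5 kWh
First 300 kWh × £0.136 = £40.80
Next 500 kWh × £0.186 = £93.00
Remaining 176.5 kWh × £0.239 = £42.18
Energy charge = £175.98; + service £24.21 = £200.19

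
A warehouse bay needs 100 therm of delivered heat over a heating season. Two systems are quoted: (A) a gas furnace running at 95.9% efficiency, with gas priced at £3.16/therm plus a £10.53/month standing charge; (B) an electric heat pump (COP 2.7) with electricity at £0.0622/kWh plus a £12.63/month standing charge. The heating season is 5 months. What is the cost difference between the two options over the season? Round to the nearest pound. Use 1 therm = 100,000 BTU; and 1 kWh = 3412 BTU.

£251

Heat load = 100 therm × 100,000 = 10,000,000 BTU
Gas: input = 10,000,000 / 0.959 = 10,427,529 BTU = 104.3 therm → 104.3 × £3.16 = £329.51; + 5 × £10.53 standing = £382.16
Heat pump: 10,000,000 BTU / 3412 = 2,931 kWh heat; / 2.7 = 1,085 kWh in → × £0.0622 = £67.52; + 5 × £12.63 standing = £130.67
Difference = |£382.16 − £130.67| = £251.49 ≈ £251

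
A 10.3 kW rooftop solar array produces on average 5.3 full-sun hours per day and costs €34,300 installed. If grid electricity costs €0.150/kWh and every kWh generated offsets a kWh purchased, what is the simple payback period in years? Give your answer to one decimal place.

11.5 years

Daily generation = 10.3 kW × 5.3 h = 54.59 kWh
Annual generation = 54.59 × 365 = 19925 kWh
Annual savings = 19925 × €0.150 = €2,988.80
Payback = €34,300 / €2,988.80 = 11.5 years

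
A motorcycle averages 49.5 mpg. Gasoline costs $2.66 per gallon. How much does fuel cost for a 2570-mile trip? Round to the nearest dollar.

Fuel = 2570 mi / 49.5 mpg = 51.92 gal
Cost = 51.92 gal × $2.66/gal = $138.11 ≈ $138

$138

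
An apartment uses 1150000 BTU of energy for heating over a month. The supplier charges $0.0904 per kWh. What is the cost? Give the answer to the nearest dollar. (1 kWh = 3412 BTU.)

1150000 BTU × (0.00029308 kWh/BTU) = 337 kWh
Cost = 337 kWh × $0.0904/kWh = $30.47 ≈ $30

$30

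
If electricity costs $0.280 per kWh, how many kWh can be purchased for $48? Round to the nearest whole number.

171 kWh

$48 / $0.280 per kWh = 171.4 kWh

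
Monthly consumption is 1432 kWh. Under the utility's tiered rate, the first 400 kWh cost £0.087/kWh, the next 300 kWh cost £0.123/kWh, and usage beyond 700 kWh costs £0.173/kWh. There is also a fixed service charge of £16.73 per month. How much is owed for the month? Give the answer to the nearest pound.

First 400 kWh × £0.087 = £34.80
Next 300 kWh × £0.123 = £36.90
Remaining 732 kWh × £0.173 = £126.64
Energy charge = £198.34; + service £16.73 = £215.07 ≈ £215

£215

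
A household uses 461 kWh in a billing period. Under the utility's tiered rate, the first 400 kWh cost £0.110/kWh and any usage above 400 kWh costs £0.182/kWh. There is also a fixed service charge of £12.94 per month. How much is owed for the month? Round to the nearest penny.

First 400 kWh × £0.110 = £44.00
Remaining 61 kWh × £0.182 = £11.10
Energy charge = £55.10; + service £12.94 = £68.04

£68.04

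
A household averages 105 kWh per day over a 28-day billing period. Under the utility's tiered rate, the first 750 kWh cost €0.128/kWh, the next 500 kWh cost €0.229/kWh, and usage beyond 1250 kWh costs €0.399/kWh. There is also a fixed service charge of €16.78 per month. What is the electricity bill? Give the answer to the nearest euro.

€902

Usage = 105 kWh/day × 28 days = 2940 kWh
First 750 kWh × €0.128 = €96.00
Next 500 kWh × €0.229 = €114.50
Remaining 1690 kWh × €0.399 = €674.31
Energy charge = €884.81; + service €16.78 = €901.59 ≈ €902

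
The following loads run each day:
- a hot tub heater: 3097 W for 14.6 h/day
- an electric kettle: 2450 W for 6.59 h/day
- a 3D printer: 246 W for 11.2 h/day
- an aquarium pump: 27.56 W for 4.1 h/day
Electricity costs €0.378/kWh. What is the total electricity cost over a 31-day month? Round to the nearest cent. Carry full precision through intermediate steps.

€752.65

hot tub heater: 3097 W × 14.6 h × 31 d = 1,401,702 Wh = 1,402 kWh
electric kettle: 2450 W × 6.59 h × 31 d = 500,510 Wh = 500.5 kWh
3D printer: 246 W × 11.2 h × 31 d = 85,411 Wh = 85.41 kWh
aquarium pump: 27.56 W × 4.1 h × 31 d = 3,503 Wh = 3.503 kWh
Total energy = 1,402 + 500.5 + 85.41 + 3.503 = 1,991 kWh
Cost = 1,991 kWh × €0.378 = €752.65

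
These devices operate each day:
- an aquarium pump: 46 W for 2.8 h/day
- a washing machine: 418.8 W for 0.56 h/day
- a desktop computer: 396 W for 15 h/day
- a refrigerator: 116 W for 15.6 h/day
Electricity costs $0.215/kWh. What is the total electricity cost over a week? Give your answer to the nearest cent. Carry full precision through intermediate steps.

aquarium pump: 46 W × 2.8 h × 7 d = 902 Wh = 0.9016 kWh
washing machine: 418.8 W × 0.56 h × 7 d = 1,642 Wh = 1.642 kWh
desktop computer: 396 W × 15 h × 7 d = 41,580 Wh = 41.58 kWh
refrigerator: 116 W × 15.6 h × 7 d = 12,667 Wh = 12.67 kWh
Total energy = 0.9016 + 1.642 + 41.58 + 12.67 = 56.79 kWh
Cost = 56.79 kWh × $0.215 = $12.21

$12.21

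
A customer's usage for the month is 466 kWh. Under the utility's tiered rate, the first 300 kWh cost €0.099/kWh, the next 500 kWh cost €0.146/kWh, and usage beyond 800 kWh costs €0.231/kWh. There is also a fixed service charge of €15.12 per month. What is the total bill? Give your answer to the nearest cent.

€69.06

First 300 kWh × €0.099 = €29.70
Next 166 kWh × €0.146 = €24.24
Remaining tier: 0 kWh (not reached)
Energy charge = €53.94; + service €15.12 = €69.06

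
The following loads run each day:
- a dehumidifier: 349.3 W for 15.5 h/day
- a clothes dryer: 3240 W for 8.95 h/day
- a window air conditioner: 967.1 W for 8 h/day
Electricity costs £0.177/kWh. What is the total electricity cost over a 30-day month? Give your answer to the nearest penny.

dehumidifier: 349.3 W × 15.5 h × 30 d = 162,425 Wh = 162.4 kWh
clothes dryer: 3240 W × 8.95 h × 30 d = 869,940 Wh = 869.9 kWh
window air conditioner: 967.1 W × 8 h × 30 d = 232,104 Wh = 232.1 kWh
Total energy = 162.4 + 869.9 + 232.1 = 1,264 kWh
Cost = 1,264 kWh × £0.177 = £223.81

£223.81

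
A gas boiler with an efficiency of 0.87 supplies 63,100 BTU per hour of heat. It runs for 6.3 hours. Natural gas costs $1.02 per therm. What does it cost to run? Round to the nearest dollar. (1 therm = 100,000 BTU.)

$5

Heat delivered = 63,100 BTU/h × 6.3 h = 397,530 BTU
Gas input = 397,530 / 0.87 = 456,931 BTU
= 456,931 / 100,000 = 4.569 therm
Cost = 4.569 × $1.02/therm = $4.66 ≈ $5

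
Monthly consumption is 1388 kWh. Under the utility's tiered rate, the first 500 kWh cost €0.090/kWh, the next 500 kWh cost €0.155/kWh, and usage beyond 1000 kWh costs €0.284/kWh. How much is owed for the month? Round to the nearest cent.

€232.69

First 500 kWh × €0.090 = €45.00
Next 500 kWh × €0.155 = €77.50
Remaining 388 kWh × €0.284 = €110.19
Total = €232.69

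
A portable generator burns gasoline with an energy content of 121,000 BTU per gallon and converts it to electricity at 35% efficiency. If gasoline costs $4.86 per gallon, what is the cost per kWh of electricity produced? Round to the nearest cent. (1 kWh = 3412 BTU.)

Electrical output per gallon = 121,000 BTU × 0.35 / 3412 BTU/kWh = 12.41 kWh
Cost per kWh = $4.86 / 12.41 kWh = $0.392

$0.39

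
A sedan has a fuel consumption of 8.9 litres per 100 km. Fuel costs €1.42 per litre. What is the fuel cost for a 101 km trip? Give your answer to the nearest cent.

€12.76

Fuel = 8.9 L/100 km × 101 km / 100 = 8.989 L
Cost = 8.989 L × €1.42/L = €12.76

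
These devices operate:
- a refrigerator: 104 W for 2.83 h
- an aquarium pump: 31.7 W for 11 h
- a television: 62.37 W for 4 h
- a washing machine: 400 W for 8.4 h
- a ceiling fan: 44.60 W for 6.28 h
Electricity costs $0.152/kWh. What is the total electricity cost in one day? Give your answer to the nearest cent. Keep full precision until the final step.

refrigerator: 104 W × 2.83 h = 294 Wh = 0.2943 kWh
aquarium pump: 31.7 W × 11 h = 349 Wh = 0.3487 kWh
television: 62.37 W × 4 h = 249 Wh = 0.2495 kWh
washing machine: 400 W × 8.4 h = 3,360 Wh = 3.36 kWh
ceiling fan: 44.60 W × 6.28 h = 280 Wh = 0.2801 kWh
Total energy = 0.2943 + 0.3487 + 0.2495 + 3.36 + 0.2801 = 4.533 kWh
Cost = 4.533 kWh × $0.152 = $0.69

$0.69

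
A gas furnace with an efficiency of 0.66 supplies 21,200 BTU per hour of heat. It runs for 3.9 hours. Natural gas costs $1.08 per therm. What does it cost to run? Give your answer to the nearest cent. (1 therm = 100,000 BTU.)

Heat delivered = 21,200 BTU/h × 3.9 h = 82,680 BTU
Gas input = 82,680 / 0.66 = 125,273 BTU
= 125,273 / 100,000 = 1.253 therm
Cost = 1.253 × $1.08/therm = $1.35

$1.35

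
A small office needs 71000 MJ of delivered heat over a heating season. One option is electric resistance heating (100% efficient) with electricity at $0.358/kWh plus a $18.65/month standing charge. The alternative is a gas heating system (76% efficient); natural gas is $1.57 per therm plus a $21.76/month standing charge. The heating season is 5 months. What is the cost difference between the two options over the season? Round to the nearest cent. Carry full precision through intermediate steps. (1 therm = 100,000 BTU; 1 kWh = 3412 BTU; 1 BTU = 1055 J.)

$5655.43

Heat load = 71000 MJ = 71,000,000,000 J / 1055 = 67,298,578 BTU
Gas: input = 67,298,578 / 0.760 = 88,550,761 BTU = 885.5 therm → 885.5 × $1.57 = $1,390.25; + 5 × $21.76 standing = $1,499.05
Electric: 67,298,578 BTU / 3412 = 19,720 kWh → × $0.358 = $7,061.22; + 5 × $18.65 standing = $7,154.47
Difference = |$1,499.05 − $7,154.47| = $5,655.43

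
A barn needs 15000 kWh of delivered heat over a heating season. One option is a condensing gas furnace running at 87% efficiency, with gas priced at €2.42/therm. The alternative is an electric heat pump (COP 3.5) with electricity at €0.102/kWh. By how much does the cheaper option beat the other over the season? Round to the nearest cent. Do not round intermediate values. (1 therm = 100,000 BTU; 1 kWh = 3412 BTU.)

Heat load = 15000 kWh × 3412 = 51,180,000 BTU
Gas: input = 51,180,000 / 0.87 = 58,827,586 BTU = 588.3 therm → 588.3 × €2.42 = €1,423.63
Heat pump: 51,180,000 BTU / 3412 = 15,000 kWh heat; / 3.5 = 4,286 kWh in → × €0.102 = €437.14
Difference = |€1,423.63 − €437.14| = €986.48

€986.48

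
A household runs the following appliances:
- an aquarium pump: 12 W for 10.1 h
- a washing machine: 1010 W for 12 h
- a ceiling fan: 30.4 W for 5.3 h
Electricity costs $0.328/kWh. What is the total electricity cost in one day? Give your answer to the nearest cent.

aquarium pump: 12 W × 10.1 h = 121 Wh = 0.1212 kWh
washing machine: 1010 W × 12 h = 12,120 Wh = 12.12 kWh
ceiling fan: 30.4 W × 5.3 h = 161 Wh = 0.1611 kWh
Total energy = 0.1212 + 12.12 + 0.1611 = 12.4 kWh
Cost = 12.4 kWh × $0.328 = $4.07

$4.07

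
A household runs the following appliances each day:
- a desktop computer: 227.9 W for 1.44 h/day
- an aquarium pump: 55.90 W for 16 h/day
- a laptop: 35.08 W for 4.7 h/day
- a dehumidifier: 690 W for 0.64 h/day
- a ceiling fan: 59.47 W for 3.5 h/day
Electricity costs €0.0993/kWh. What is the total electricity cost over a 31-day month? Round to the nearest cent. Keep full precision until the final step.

€6.27

desktop computer: 227.9 W × 1.44 h × 31 d = 10,173 Wh = 10.17 kWh
aquarium pump: 55.90 W × 16 h × 31 d = 27,726 Wh = 27.73 kWh
laptop: 35.08 W × 4.7 h × 31 d = 5,111 Wh = 5.111 kWh
dehumidifier: 690 W × 0.64 h × 31 d = 13,690 Wh = 13.69 kWh
ceiling fan: 59.47 W × 3.5 h × 31 d = 6,452 Wh = 6.452 kWh
Total energy = 10.17 + 27.73 + 5.111 + 13.69 + 6.452 = 63.15 kWh
Cost = 63.15 kWh × €0.0993 = €6.27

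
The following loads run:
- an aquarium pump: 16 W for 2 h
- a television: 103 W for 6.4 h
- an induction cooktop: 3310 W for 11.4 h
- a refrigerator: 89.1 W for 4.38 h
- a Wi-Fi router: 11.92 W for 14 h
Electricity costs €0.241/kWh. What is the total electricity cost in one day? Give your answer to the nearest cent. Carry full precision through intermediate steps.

€9.39

aquarium pump: 16 W × 2 h = 32 Wh = 0.032 kWh
television: 103 W × 6.4 h = 659 Wh = 0.6592 kWh
induction cooktop: 3310 W × 11.4 h = 37,734 Wh = 37.73 kWh
refrigerator: 89.1 W × 4.38 h = 390 Wh = 0.3903 kWh
Wi-Fi router: 11.92 W × 14 h = 167 Wh = 0.1669 kWh
Total energy = 0.032 + 0.6592 + 37.73 + 0.3903 + 0.1669 = 38.98 kWh
Cost = 38.98 kWh × €0.241 = €9.39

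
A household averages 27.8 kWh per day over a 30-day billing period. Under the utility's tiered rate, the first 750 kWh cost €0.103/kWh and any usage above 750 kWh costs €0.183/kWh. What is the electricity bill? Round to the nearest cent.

€92.62

Usage = 27.8 kWh/day × 30 days = 834 kWh
First 750 kWh × €0.103 = €77.25
Remaining 84 kWh × €0.183 = €15.37
Total = €92.62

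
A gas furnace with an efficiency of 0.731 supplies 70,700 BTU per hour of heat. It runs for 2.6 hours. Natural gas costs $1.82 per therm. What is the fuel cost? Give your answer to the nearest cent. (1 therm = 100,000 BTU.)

$4.58

Heat delivered = 70,700 BTU/h × 2.6 h = 183,820 BTU
Gas input = 183,820 / 0.731 = 251,464 BTU
= 251,464 / 100,000 = 2.515 therm
Cost = 2.515 × $1.82/therm = $4.58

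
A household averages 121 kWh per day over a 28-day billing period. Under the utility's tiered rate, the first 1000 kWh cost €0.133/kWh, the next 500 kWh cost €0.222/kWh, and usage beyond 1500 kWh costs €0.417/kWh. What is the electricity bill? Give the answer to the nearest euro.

€1031

Usage = 121 kWh/day × 28 days = 3388 kWh
First 1000 kWh × €0.133 = €133.00
Next 500 kWh × €0.222 = €111.00
Remaining 1888 kWh × €0.417 = €787.30
Total = €1,031.30 ≈ €1031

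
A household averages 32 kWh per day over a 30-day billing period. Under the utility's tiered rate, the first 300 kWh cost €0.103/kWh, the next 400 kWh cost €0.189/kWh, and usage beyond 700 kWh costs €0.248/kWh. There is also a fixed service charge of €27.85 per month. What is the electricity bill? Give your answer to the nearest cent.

€198.83

Usage = 32 kWh/day × 30 days = 960 kWh
First 300 kWh × €0.103 = €30.90
Next 400 kWh × €0.189 = €75.60
Remaining 260 kWh × €0.248 = €64.48
Energy charge = €170.98; + service €27.85 = €198.83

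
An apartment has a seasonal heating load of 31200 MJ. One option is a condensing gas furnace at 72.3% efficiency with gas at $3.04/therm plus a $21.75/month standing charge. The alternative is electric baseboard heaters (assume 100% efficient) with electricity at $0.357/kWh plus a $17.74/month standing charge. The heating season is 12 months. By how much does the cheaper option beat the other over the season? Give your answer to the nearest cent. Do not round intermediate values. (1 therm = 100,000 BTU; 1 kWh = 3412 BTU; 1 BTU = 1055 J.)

$1802.70

Heat load = 31200 MJ = 31,200,000,000 J / 1055 = 29,573,460 BTU
Gas: input = 29,573,460 / 0.723 = 40,903,817 BTU = 409 therm → 409 × $3.04 = $1,243.48; + 12 × $21.75 standing = $1,504.48
Electric: 29,573,460 BTU / 3412 = 8,667 kWh → × $0.357 = $3,094.29; + 12 × $17.74 standing = $3,307.17
Difference = |$1,504.48 − $3,307.17| = $1,802.70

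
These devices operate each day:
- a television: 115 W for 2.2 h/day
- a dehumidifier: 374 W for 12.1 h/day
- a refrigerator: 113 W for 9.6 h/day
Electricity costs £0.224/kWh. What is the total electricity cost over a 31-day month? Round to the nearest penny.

£40.71

television: 115 W × 2.2 h × 31 d = 7,843 Wh = 7.843 kWh
dehumidifier: 374 W × 12.1 h × 31 d = 140,287 Wh = 140.3 kWh
refrigerator: 113 W × 9.6 h × 31 d = 33,629 Wh = 33.63 kWh
Total energy = 7.843 + 140.3 + 33.63 = 181.8 kWh
Cost = 181.8 kWh × £0.224 = £40.71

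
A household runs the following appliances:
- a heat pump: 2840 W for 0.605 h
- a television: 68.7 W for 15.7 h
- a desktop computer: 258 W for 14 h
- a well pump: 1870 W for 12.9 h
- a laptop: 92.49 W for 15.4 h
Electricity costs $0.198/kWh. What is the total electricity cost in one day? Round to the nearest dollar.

$6

heat pump: 2840 W × 0.605 h = 1,718 Wh = 1.718 kWh
television: 68.7 W × 15.7 h = 1,079 Wh = 1.079 kWh
desktop computer: 258 W × 14 h = 3,612 Wh = 3.612 kWh
well pump: 1870 W × 12.9 h = 24,123 Wh = 24.12 kWh
laptop: 92.49 W × 15.4 h = 1,424 Wh = 1.424 kWh
Total energy = 1.718 + 1.079 + 3.612 + 24.12 + 1.424 = 31.96 kWh
Cost = 31.96 kWh × $0.198 = $6.33 ≈ $6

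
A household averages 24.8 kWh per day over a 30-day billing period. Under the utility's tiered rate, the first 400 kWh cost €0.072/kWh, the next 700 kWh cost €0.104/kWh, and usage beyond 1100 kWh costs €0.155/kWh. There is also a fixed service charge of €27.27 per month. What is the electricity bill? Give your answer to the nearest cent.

€91.85

Usage = 24.8 kWh/day × 30 days = 744 kWh
First 400 kWh × €0.072 = €28.80
Next 344 kWh × €0.104 = €35.78
Remaining tier: 0 kWh (not reached)
Energy charge = €64.58; + service €27.27 = €91.85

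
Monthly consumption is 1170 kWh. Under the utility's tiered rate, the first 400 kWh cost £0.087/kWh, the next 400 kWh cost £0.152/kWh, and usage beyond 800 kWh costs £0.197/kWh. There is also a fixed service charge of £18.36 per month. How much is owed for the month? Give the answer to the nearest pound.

£187

First 400 kWh × £0.087 = £34.80
Next 400 kWh × £0.152 = £60.80
Remaining 370 kWh × £0.197 = £72.89
Energy charge = £168.49; + service £18.36 = £186.85 ≈ £187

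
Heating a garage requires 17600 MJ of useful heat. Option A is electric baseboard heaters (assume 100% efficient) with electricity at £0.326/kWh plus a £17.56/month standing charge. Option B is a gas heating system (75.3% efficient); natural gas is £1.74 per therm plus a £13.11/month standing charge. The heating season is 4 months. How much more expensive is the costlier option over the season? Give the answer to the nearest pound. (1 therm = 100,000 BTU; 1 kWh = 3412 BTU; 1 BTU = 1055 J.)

Heat load = 17600 MJ = 17,600,000,000 J / 1055 = 16,682,464 BTU
Gas: input = 16,682,464 / 0.753 = 22,154,667 BTU = 221.5 therm → 221.5 × £1.74 = £385.49; + 4 × £13.11 standing = £437.93
Electric: 16,682,464 BTU / 3412 = 4,889 kWh → × £0.326 = £1,593.93; + 4 × £17.56 standing = £1,664.17
Difference = |£437.93 − £1,664.17| = £1,226.24 ≈ £1226

£1226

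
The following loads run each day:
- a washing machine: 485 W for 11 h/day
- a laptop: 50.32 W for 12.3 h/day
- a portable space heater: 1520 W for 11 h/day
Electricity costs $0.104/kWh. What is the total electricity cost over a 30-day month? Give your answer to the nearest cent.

$70.74

washing machine: 485 W × 11 h × 30 d = 160,050 Wh = 160.1 kWh
laptop: 50.32 W × 12.3 h × 30 d = 18,568 Wh = 18.57 kWh
portable space heater: 1520 W × 11 h × 30 d = 501,600 Wh = 501.6 kWh
Total energy = 160.1 + 18.57 + 501.6 = 680.2 kWh
Cost = 680.2 kWh × $0.104 = $70.74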